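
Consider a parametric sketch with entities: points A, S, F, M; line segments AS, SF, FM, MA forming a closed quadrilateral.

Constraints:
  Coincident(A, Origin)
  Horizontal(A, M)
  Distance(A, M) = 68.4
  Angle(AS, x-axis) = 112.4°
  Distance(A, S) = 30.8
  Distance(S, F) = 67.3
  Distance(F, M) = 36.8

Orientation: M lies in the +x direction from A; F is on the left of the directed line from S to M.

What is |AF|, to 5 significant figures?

65.124

Checks: |SF| = 67.30 ✓; |FM| = 36.80 ✓.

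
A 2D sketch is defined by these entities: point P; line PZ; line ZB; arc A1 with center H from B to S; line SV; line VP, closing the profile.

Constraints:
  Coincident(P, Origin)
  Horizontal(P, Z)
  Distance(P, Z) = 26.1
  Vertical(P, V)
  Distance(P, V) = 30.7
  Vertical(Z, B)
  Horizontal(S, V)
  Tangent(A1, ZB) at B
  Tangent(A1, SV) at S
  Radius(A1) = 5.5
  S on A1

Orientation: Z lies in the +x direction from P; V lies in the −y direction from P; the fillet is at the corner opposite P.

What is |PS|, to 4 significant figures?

36.97

The virtual corner opposite P is at (26.10, -30.70). A1 meets ZB tangentially, so HB is at right angles to ZB and the tangent condition forces HS to be normal to SV, with radius 5.5, so the center H sits 5.5 in from both sides at H = (20.60, -25.20). That places the tangent points at B = (26.10, -25.20) on ZB and S = (20.60, -30.70) on SV. Then |PS| = |S − P| = 36.97.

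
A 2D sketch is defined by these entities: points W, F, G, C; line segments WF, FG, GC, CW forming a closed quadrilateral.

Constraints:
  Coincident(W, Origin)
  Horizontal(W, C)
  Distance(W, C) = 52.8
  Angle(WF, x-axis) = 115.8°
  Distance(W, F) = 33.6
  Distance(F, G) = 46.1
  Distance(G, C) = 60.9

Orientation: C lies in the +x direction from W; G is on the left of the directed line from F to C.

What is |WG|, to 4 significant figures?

59.52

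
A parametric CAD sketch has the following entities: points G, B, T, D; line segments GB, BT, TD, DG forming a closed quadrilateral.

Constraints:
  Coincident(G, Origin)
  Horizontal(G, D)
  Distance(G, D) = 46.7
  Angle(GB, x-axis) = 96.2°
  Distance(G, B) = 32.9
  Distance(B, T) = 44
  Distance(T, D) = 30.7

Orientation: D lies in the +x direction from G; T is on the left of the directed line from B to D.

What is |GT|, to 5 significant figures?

50.317

Checks: |BT| = 44.00 ✓; |TD| = 30.70 ✓.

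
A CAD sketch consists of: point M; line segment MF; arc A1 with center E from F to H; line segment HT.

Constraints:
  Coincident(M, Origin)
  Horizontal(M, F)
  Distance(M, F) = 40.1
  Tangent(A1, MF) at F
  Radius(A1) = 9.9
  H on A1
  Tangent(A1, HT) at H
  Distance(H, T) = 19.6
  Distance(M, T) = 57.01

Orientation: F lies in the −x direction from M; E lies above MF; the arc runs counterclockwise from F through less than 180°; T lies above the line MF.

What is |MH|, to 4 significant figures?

37.79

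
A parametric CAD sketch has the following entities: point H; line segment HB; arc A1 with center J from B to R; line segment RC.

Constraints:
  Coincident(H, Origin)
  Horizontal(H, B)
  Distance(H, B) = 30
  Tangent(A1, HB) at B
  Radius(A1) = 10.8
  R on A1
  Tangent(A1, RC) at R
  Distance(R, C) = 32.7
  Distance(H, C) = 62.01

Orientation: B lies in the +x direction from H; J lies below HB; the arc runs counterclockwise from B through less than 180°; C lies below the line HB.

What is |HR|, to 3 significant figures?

29.3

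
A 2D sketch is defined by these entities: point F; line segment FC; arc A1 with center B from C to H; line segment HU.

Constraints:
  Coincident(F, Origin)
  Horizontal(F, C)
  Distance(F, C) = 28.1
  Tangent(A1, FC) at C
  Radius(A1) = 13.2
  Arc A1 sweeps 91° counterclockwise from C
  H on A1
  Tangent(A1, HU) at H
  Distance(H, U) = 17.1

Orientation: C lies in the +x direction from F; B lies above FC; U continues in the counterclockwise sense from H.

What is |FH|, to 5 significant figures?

43.427

Tangency of A1 to FC means the radius BC is perpendicular to FC, so B = C + (0, 13.2) = (28.100, 13.200). On A1, C sits at bearing -90° from B; a 91° counterclockwise sweep puts H at bearing 1°, so H = B + 13.2·(cos 1°, sin 1°) = (41.298, 13.430). Then |FH| = |H − F| = 43.427.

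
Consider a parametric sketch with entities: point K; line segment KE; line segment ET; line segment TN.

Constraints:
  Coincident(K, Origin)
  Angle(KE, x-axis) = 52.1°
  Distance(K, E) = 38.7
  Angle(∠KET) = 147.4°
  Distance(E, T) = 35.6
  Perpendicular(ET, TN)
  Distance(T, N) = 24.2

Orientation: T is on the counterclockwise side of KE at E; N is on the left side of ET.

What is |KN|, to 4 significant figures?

68.29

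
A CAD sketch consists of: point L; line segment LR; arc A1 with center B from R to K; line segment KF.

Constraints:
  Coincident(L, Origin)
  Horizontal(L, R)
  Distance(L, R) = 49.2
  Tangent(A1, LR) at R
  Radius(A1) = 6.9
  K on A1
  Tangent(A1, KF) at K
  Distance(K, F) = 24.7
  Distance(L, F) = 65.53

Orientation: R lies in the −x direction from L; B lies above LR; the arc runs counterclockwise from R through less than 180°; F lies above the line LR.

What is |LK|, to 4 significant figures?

44.87

Checks: |BK| = 6.900 ✓; ∠(BK, KF) = 90.00° ✓; |KF| = 24.70 ✓; |LF| = 65.53 ✓.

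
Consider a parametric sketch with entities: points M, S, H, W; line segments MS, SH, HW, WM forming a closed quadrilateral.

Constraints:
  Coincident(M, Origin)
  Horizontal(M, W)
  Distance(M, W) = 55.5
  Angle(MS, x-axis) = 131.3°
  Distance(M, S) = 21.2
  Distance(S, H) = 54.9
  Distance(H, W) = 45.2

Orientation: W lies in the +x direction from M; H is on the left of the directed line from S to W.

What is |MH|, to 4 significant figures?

53.54

Checks: M.y = 0.00, W.y = 0.00 ✓; |SH| = 54.90 ✓; |HW| = 45.20 ✓.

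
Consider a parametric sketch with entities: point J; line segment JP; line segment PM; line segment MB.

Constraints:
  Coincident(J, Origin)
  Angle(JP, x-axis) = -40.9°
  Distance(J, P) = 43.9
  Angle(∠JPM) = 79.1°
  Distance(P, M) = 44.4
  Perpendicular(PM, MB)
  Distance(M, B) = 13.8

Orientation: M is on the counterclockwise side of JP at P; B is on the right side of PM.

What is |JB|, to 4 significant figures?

67.39

∠JPM = 79.1°, so PM runs at -40.9° + (180° − 79.1°) = 60.00° from the x-axis; with |PM| = 44.4, M = P + 44.4·(cos 60.00°, sin 60.00°) = (55.38, 9.708). PM is perpendicular to MB; with |MB| = 13.8 on the right of PM, B = M + 13.8·(0.8660, -0.5000) = (67.33, 2.808). Then |JB| = |B − J| = 67.39.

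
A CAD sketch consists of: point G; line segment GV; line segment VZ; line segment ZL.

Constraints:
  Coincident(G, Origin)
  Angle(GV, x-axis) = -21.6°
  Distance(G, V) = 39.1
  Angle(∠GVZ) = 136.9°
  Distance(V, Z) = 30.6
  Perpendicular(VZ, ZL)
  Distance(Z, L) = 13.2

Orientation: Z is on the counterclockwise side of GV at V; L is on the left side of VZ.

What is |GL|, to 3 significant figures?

60.7

∠GVZ = 136.9°, so VZ runs at -21.6° + (180° − 136.9°) = 21.5° from the x-axis; with |VZ| = 30.6, Z = V + 30.6·(cos 21.5°, sin 21.5°) = (64.8, -3.18). VZ ⟂ ZL; with |ZL| = 13.2 on the left of VZ, L = Z + 13.2·(-0.367, 0.930) = (60.0, 9.10). Then |GL| = |L − G| = 60.7.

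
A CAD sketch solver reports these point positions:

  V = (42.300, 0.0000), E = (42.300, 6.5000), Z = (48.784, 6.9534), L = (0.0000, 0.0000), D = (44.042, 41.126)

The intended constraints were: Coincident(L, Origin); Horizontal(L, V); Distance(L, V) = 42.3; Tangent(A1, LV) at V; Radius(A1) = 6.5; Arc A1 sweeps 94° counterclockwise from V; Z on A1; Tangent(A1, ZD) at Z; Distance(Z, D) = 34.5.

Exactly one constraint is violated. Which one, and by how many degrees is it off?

Tangent(A1, ZD) at Z — off by 3.90°.

L = (0.00, 0.00) ✓; L.y = 0.00, V.y = 0.00 ✓; |LV| = 42.30 ✓; ∠(EV, VL) = 90.00° ✓; |EV| = 6.500 ✓; bearing(E→Z) − bearing(E→V) = 94.00° ✓; |EZ| = 6.500 ✓; ∠(EZ, ZD) = 86.10° ✗; |ZD| = 34.50 ✓.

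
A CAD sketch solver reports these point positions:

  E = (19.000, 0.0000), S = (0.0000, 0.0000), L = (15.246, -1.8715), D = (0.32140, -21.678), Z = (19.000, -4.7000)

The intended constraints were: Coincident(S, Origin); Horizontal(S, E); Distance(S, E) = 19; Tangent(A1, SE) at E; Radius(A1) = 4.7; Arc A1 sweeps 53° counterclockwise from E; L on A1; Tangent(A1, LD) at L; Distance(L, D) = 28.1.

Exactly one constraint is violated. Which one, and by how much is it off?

Distance(L, D) = 28.1 — off by 3.30.

S = (0.00, 0.00) ✓; S.y = 0.00, E.y = 0.00 ✓; |SE| = 19.00 ✓; ∠(ZE, ES) = 90.00° ✓; |ZE| = 4.700 ✓; bearing(Z→L) − bearing(Z→E) = 53.00° ✓; |ZL| = 4.700 ✓; ∠(ZL, LD) = 90.00° ✓; |LD| = 24.80 ✗.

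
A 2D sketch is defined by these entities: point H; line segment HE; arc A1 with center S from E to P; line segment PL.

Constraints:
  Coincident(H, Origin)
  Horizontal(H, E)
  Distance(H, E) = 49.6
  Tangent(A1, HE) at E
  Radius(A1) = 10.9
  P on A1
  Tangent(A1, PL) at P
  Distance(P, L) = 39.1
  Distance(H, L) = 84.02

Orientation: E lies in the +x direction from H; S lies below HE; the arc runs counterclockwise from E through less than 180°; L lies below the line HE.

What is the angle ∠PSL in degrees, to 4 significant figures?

74.42°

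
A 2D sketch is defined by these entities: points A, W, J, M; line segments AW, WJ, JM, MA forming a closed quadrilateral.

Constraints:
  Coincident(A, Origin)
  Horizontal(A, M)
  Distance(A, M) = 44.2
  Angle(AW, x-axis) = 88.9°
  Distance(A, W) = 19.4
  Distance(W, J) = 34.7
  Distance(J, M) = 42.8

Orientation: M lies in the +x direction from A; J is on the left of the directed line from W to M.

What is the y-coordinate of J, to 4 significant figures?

39.79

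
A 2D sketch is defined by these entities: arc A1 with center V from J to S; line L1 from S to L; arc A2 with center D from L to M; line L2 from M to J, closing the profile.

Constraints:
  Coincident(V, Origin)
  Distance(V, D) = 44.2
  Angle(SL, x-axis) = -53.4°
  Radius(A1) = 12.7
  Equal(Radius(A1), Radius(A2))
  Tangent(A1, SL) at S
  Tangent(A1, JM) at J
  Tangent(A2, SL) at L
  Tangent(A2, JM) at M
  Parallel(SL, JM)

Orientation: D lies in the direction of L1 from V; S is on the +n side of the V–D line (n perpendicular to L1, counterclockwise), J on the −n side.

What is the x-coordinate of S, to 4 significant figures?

10.20

The slot axis is L1's direction at -53.4°, so u = (cos -53.4°, sin -53.4°) = (0.5962, -0.8028) and n = (−sin -53.4°, cos -53.4°) = (0.8028, 0.5962). V is at the origin and D lies 44.2 along u from V, so D = 44.2·u = (26.35, -35.48). Tangency of A1 to both parallel lines with radius 12.7 puts S and J at V ± 12.7·n: S = (10.20, 7.572), J = (-10.20, -7.572). So S.x = 10.20.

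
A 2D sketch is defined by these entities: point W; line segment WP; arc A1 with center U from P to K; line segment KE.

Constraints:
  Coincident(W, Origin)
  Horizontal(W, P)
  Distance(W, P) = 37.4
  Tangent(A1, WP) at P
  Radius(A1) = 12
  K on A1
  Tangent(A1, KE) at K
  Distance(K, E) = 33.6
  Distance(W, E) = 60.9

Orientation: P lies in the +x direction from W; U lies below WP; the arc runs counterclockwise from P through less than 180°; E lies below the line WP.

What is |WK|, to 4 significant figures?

30.76

W is at the origin; W and P share the same y with |WP| = 37.4 and P on the +x side, so P = (37.40, 0.000). A1 meets WP tangentially, so UP is at right angles to WP, so U = P + (0, -12) = (37.40, -12.00). Since UK ⟂ KE (tangency), |UE| = √(12.0² + 33.6²) = 35.68 regardless of where K sits on A1. So E lies on both circle(W, 60.9) and circle(U, 35.68); the below-WP intersection is E = (37.89, -47.68). K is the foot of the tangent from E: K = (26.16, -16.19).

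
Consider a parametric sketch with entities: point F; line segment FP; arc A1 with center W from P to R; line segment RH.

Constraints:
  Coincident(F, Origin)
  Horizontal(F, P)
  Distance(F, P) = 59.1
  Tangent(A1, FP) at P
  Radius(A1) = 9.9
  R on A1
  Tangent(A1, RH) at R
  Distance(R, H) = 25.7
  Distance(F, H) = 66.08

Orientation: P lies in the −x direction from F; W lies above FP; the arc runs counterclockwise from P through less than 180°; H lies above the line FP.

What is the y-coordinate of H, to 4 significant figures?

37.09

Checks: F.y = 0.00, P.y = 0.00 ✓; |WP| = 9.900 ✓; |WR| = 9.900 ✓; ∠(WR, RH) = 90.00° ✓; |RH| = 25.70 ✓; |FH| = 66.08 ✓.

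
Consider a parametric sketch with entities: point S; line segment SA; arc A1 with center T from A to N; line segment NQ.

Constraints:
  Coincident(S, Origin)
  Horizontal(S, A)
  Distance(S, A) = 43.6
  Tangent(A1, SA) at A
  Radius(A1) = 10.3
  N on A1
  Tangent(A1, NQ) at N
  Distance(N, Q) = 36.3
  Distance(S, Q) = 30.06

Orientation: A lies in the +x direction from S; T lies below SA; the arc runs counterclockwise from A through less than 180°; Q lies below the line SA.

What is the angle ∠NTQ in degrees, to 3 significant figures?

74.2°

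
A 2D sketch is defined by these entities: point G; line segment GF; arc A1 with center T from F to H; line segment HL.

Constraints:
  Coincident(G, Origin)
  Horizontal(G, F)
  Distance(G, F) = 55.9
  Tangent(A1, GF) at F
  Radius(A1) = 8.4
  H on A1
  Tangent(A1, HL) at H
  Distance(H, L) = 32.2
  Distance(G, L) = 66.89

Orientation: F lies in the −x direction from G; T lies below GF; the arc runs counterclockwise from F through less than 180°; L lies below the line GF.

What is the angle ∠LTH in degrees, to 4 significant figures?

75.38°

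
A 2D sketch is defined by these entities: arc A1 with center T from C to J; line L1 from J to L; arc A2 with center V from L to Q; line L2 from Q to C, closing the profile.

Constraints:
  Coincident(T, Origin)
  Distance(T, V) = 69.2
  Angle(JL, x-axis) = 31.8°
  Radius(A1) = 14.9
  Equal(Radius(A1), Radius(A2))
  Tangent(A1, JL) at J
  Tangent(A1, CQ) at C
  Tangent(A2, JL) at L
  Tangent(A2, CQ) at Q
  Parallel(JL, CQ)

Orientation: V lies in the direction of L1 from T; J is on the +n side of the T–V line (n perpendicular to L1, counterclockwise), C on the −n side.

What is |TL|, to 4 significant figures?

70.79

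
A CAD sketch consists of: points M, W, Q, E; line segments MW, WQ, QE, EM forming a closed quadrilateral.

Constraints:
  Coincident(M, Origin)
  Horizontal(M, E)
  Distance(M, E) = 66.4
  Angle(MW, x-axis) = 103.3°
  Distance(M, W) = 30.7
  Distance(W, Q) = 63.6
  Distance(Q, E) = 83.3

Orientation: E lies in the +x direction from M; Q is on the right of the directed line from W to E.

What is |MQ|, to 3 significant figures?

35.1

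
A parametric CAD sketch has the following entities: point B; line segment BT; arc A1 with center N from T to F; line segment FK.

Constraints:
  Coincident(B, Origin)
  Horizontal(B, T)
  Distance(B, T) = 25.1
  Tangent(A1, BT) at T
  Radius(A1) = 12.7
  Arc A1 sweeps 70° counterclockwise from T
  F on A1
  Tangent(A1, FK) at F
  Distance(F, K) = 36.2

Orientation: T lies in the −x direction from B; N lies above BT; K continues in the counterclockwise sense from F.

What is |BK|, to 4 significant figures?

42.38

B is at the origin; BT is horizontal with |BT| = 25.1 and T on the −x side, so T = (-25.10, 0.000). A1 meets BT tangentially, so NT is at right angles to BT, so N = T + (0, 12.7) = (-25.10, 12.70). On A1, T sits at bearing -90° from N; a 70° counterclockwise sweep puts F at bearing -20°, so F = N + 12.7·(cos -20°, sin -20°) = (-13.17, 8.356). A1 meets FK tangentially, so NF is at right angles to FK, so FK runs along (−sin -20°, cos -20°); with |FK| = 36.2, K = (-0.7848, 42.37). Then |BK| = |K − B| = 42.38.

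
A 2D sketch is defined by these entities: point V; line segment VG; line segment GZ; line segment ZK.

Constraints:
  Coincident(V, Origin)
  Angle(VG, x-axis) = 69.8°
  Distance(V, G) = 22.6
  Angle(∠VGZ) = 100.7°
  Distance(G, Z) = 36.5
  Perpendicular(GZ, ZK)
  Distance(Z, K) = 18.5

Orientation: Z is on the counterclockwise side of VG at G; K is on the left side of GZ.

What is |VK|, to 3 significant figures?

40.9

V is at the origin; VG runs at 69.8° with length 22.6, so G = 22.6·(cos 69.8°, sin 69.8°) = (7.80, 21.2). ∠VGZ = 100.7°, so GZ runs at 69.8° + (180° − 100.7°) = 149° from the x-axis; with |GZ| = 36.5, Z = G + 36.5·(cos 149°, sin 149°) = (-23.5, 40.0). The perpendicularity gives ZK at right angles to GZ; with |ZK| = 18.5 on the left of GZ, K = Z + 18.5·(-0.514, -0.858) = (-33.0, 24.1). Then |VK| = |K − V| = 40.9.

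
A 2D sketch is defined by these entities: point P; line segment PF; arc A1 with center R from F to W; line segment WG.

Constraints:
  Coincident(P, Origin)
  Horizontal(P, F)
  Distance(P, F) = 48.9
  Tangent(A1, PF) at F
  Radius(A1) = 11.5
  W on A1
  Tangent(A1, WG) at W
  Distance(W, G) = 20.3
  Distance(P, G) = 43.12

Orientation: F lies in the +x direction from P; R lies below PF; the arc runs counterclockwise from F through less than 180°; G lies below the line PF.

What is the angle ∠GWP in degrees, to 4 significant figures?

88.05°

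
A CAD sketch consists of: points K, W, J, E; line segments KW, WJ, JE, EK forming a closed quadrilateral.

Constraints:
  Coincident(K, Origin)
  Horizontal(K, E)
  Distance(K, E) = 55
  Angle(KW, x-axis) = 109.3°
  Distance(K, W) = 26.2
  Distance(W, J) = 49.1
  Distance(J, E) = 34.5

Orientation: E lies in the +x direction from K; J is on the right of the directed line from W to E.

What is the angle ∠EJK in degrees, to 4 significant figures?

129.0°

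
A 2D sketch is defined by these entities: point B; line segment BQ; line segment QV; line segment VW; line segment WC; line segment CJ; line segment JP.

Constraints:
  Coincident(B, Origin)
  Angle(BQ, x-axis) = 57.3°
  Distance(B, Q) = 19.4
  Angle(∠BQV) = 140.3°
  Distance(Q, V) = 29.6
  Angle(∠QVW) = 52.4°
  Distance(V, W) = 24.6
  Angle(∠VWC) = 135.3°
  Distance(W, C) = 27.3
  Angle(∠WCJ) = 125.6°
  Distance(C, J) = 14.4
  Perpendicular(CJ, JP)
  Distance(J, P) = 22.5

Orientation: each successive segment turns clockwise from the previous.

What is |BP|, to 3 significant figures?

17.6

B is at the origin; BQ runs at 57.3° with length 19.4, so Q = (10.5, 16.3). ∠BQV = 140.3° gives QV at 17.6° from the x-axis; with |QV| = 29.6, V = (38.7, 25.3). ∠QVW = 52.4° gives VW at -110° from the x-axis; with |VW| = 24.6, W = (30.3, 2.16). ∠VWC = 135.3° gives WC at -155° from the x-axis; with |WC| = 27.3, C = (5.60, -9.51). ∠WCJ = 125.6° gives CJ at 151° from the x-axis; with |CJ| = 14.4, J = (-6.98, -2.50). The perpendicularity gives JP at right angles to CJ, so JP runs at 60.9°; with |JP| = 22.5, P = (3.96, 17.2). Then |BP| = |P − B| = 17.6.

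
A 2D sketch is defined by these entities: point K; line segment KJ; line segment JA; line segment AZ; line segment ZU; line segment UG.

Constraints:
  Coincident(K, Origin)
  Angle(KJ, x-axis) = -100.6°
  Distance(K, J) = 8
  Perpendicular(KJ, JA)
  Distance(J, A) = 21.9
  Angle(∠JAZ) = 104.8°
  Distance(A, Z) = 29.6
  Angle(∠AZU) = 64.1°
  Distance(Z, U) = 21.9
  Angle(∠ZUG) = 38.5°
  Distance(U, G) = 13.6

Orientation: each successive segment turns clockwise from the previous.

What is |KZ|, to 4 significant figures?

35.96

KJ is perpendicular to JA, so JA runs at 169.4°; with |JA| = 21.9, A = (-23.00, -3.835). ∠JAZ = 104.8° gives AZ at 94.20° from the x-axis; with |AZ| = 29.6, Z = (-25.17, 25.69). Then |KZ| = |Z − K| = 35.96.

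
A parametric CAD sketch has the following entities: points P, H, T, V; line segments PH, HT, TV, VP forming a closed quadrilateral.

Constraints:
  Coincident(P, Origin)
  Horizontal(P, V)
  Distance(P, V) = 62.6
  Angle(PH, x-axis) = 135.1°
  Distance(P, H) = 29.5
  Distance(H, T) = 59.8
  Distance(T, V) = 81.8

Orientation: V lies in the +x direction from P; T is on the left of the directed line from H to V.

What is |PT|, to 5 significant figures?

69.506

P is at the origin; PV is horizontal with |PV| = 62.6 and V in +x, so V = (62.6, 0). PH runs at 135.1° with |PH| = 29.5, so H = (-20.896, 20.823). T is determined by |HT| = 59.8 and |TV| = 81.8 together: it lies at the intersection of circle(H, 59.8) and circle(V, 81.8). With |HV| = 86.053, the foot of the radical line on HV is 24.926 from H and the perpendicular offset is √(59.8² − 24.926²) = 54.357. Taking the left-of-HV solution: T = (16.443, 67.533).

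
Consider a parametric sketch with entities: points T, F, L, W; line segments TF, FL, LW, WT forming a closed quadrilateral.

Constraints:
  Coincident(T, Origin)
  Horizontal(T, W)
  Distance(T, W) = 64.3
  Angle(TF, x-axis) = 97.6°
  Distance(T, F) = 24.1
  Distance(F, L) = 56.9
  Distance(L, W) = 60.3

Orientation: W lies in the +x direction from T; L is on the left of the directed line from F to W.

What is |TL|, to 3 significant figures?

71.3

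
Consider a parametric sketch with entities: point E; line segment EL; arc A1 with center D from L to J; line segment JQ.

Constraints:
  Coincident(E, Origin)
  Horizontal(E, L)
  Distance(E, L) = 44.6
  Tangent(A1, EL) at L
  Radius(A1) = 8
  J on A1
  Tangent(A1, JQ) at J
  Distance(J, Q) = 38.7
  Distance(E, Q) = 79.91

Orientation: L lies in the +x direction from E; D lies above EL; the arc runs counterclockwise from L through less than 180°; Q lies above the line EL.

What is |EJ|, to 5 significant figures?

51.774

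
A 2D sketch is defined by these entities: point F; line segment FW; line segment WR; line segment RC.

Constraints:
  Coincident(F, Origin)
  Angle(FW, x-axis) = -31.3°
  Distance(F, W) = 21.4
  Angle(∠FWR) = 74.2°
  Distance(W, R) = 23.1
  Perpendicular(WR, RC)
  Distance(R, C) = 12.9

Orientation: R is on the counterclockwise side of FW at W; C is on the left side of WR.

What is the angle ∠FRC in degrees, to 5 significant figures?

39.992°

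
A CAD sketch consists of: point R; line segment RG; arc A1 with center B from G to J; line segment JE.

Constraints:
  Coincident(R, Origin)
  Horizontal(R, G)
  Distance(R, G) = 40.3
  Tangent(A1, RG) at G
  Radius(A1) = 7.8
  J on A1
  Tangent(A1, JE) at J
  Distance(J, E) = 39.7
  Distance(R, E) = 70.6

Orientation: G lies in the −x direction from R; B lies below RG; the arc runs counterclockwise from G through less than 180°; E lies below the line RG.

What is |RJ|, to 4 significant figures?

48.49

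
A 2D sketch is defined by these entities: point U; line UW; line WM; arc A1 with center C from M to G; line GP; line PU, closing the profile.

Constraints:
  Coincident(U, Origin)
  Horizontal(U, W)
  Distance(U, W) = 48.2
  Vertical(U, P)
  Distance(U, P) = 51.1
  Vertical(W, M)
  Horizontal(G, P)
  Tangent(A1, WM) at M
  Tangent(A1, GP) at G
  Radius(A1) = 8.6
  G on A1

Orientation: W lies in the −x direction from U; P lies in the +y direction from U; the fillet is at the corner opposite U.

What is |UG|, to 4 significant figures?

64.65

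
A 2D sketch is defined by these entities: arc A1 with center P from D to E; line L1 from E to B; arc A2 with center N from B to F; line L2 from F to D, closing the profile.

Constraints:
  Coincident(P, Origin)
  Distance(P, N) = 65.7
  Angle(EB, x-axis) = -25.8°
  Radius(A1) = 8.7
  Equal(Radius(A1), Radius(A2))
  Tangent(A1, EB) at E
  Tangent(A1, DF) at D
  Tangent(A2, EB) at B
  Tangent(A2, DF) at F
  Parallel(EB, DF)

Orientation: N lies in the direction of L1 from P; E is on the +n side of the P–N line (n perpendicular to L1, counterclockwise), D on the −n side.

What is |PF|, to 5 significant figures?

66.274

Tangency of A1 to both parallel lines with radius 8.7 puts E and D at P ± 8.7·n: E = (3.7865, 7.8328), D = (-3.7865, -7.8328). Equal radii place B and F the same way about N: B = N + 8.7·n = (62.937, -20.762), F = N − 8.7·n = (55.364, -36.427). Then |PF| = |F − P| = 66.274.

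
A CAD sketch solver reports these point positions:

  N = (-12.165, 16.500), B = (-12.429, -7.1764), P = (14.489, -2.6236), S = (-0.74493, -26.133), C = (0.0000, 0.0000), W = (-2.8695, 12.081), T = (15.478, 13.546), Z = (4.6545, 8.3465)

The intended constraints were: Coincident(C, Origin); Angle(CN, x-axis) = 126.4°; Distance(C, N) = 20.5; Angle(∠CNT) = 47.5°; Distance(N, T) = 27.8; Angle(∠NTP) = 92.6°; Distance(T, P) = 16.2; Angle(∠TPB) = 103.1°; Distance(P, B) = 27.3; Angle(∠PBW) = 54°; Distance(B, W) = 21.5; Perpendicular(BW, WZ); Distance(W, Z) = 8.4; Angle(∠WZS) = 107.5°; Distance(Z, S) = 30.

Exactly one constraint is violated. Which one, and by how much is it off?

Distance(Z, S) = 30 — off by 4.90.

C = (0.00, 0.00) ✓; CN at 126.4° ✓; |CN| = 20.50 ✓; ∠CNT = 47.50° ✓; |NT| = 27.80 ✓; ∠NTP = 92.60° ✓; |TP| = 16.20 ✓; ∠TPB = 103.1° ✓; |PB| = 27.30 ✓; ∠PBW = 54.00° ✓; |BW| = 21.50 ✓; ∠(BW, WZ) = 90.00° ✓; |WZ| = 8.400 ✓; ∠WZS = 107.5° ✓; |ZS| = 34.90 ✗.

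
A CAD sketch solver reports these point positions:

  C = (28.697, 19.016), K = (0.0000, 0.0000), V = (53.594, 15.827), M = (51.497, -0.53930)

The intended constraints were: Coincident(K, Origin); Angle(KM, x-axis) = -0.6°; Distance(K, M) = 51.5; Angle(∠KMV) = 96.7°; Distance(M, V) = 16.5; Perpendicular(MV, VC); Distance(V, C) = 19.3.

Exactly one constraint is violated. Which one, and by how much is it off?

Distance(V, C) = 19.3 — off by 5.80.

K = (0.00, 0.00) ✓; KM at -0.6000° ✓; |KM| = 51.50 ✓; ∠KMV = 96.70° ✓; |MV| = 16.50 ✓; ∠(MV, VC) = 90.00° ✓; |VC| = 25.10 ✗.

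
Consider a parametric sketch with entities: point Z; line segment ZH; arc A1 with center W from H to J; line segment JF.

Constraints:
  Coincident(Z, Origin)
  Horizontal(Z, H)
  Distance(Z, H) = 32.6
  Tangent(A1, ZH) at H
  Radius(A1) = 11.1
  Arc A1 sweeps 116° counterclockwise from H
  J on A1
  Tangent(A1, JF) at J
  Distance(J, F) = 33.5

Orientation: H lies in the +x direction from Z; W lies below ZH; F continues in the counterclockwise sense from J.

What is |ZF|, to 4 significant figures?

59.29

Z is at the origin; Z and H share the same y with |ZH| = 32.6 and H on the +x side, so H = (32.60, 0.000). Since A1 is tangent to ZH there, WH ⟂ ZH, so W = H + (0, -11.1) = (32.60, -11.10). On A1, H sits at bearing 90° from W; a 116° counterclockwise sweep puts J at bearing 206°, so J = W + 11.1·(cos 206°, sin 206°) = (22.62, -15.97). Since A1 is tangent to JF there, WJ ⟂ JF, so JF runs along (−sin 206°, cos 206°); with |JF| = 33.5, F = (37.31, -46.08). Then |ZF| = |F − Z| = 59.29.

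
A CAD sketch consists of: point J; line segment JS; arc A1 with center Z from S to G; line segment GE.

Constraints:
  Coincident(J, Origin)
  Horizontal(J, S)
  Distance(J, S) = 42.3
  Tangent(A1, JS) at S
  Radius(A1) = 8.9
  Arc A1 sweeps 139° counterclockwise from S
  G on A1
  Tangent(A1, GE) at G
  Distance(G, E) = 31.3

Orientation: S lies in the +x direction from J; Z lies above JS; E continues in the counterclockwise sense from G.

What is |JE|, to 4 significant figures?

43.68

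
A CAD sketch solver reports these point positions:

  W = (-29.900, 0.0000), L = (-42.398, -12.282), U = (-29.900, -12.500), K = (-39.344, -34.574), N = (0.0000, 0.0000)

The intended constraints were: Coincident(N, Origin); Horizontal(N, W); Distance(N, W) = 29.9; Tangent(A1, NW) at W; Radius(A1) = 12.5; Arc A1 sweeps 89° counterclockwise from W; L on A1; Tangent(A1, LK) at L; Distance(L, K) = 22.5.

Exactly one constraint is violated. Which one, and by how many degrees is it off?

Tangent(A1, LK) at L — off by 8.80°.

N = (0.00, 0.00) ✓; N.y = 0.00, W.y = 0.00 ✓; |NW| = 29.90 ✓; ∠(UW, WN) = 90.00° ✓; |UW| = 12.50 ✓; bearing(U→L) − bearing(U→W) = 89.00° ✓; |UL| = 12.50 ✓; ∠(UL, LK) = 81.20° ✗; |LK| = 22.50 ✓.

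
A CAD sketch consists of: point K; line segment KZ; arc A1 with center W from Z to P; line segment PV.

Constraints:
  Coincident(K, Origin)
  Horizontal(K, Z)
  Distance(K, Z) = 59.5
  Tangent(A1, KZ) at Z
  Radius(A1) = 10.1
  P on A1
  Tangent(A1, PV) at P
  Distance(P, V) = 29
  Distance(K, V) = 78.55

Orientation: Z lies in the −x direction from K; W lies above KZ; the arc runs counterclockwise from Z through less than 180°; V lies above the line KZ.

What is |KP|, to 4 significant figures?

53.62

K is at the origin; KZ is horizontal with |KZ| = 59.5 and Z on the −x side, so Z = (-59.50, 0.000). A1 meets KZ tangentially, so WZ is at right angles to KZ, so W = Z + (0, 10.1) = (-59.50, 10.10). Since WP ⟂ PV (tangency), |WV| = √(10.1² + 29.0²) = 30.71 regardless of where P sits on A1. So V lies on both circle(K, 78.55) and circle(W, 30.71); the above-KZ intersection is V = (-67.80, 39.67). P is the foot of the tangent from V: P = (-51.21, 15.88).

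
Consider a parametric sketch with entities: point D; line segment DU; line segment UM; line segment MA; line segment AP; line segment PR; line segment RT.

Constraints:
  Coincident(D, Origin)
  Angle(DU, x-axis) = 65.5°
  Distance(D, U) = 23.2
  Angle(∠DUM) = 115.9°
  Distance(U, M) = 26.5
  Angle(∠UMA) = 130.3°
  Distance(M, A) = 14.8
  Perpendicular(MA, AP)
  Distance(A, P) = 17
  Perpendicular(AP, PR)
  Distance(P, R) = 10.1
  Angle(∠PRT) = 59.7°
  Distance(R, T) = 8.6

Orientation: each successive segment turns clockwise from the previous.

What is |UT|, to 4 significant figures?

28.26

D is at the origin; DU runs at 65.5° with length 23.2, so U = (9.621, 21.11). ∠DUM = 115.9° gives UM at 1.400° from the x-axis; with |UM| = 26.5, M = (36.11, 21.76). ∠UMA = 130.3° gives MA at -48.30° from the x-axis; with |MA| = 14.8, A = (45.96, 10.71). MA is perpendicular to AP, so AP runs at -138.3°; with |AP| = 17.0, P = (33.27, -0.6006). AP ⟂ PR, so PR runs at 131.7°; with |PR| = 10.1, R = (26.55, 6.940). ∠PRT = 59.7° gives RT at 11.40° from the x-axis; with |RT| = 8.6, T = (34.98, 8.640). Then |UT| = |T − U| = 28.26.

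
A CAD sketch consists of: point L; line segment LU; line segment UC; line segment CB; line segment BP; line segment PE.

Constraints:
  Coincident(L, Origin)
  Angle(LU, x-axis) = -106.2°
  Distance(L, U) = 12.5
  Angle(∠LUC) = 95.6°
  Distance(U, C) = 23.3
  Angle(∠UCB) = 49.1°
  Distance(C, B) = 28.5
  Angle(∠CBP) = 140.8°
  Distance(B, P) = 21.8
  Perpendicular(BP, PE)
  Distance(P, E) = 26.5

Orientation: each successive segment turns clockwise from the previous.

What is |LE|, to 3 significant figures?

24.1

∠CBP = 140.8° gives BP at -0.700° from the x-axis; with |BP| = 21.8, P = (17.7, 9.76). BP is perpendicular to PE, so PE runs at -90.7°; with |PE| = 26.5, E = (17.4, -16.7). Then |LE| = |E − L| = 24.1.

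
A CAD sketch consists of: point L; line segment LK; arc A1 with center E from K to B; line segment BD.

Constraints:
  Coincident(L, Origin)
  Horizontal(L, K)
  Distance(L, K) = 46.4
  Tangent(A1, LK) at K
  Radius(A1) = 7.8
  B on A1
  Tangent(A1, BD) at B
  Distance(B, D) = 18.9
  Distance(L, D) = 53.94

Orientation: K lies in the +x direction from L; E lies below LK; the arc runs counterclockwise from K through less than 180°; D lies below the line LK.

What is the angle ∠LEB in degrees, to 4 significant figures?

30.72°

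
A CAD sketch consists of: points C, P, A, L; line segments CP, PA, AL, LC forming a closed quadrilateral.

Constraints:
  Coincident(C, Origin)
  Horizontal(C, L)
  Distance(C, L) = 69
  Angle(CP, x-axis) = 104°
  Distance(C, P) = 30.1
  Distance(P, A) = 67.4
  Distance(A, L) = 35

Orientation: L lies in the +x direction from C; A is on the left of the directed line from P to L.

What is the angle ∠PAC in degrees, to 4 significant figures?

25.50°

Checks: CP at 104.0° ✓; |PA| = 67.40 ✓; |AL| = 35.00 ✓.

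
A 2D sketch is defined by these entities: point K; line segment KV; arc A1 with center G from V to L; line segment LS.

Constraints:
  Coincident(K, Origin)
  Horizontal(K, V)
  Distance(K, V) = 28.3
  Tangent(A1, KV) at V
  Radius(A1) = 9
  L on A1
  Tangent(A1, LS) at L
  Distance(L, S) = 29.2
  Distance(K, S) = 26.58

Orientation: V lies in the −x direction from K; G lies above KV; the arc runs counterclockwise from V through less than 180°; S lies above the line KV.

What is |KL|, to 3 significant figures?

21.5

K is at the origin; KV is horizontal with |KV| = 28.3 and V on the −x side, so V = (-28.3, 0.00). The tangent condition forces GV to be normal to KV, so G = V + (0, 9) = (-28.3, 9.00). Since GL ⟂ LS (tangency), |GS| = √(9.0² + 29.2²) = 30.6 regardless of where L sits on A1. So S lies on both circle(K, 26.58) and circle(G, 30.6); the above-KV intersection is S = (-3.18, 26.4). L is the foot of the tangent from S: L = (-21.2, 3.44).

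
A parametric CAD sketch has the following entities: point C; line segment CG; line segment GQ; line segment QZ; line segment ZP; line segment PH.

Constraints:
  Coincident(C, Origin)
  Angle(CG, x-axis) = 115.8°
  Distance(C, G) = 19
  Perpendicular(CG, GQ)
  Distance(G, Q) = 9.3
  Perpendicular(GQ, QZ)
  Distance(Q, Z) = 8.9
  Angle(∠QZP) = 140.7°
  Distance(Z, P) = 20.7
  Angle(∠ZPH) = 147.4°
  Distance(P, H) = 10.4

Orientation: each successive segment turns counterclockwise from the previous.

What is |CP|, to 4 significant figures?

7.039

C is at the origin; CG runs at 115.8° with length 19.0, so G = (-8.269, 17.11). CG is perpendicular to GQ, so GQ runs at -154.2°; with |GQ| = 9.3, Q = (-16.64, 13.06). GQ is perpendicular to QZ, so QZ runs at -64.20°; with |QZ| = 8.9, Z = (-12.77, 5.046). ∠QZP = 140.7° gives ZP at -24.90° from the x-axis; with |ZP| = 20.7, P = (6.007, -3.670). Then |CP| = |P − C| = 7.039.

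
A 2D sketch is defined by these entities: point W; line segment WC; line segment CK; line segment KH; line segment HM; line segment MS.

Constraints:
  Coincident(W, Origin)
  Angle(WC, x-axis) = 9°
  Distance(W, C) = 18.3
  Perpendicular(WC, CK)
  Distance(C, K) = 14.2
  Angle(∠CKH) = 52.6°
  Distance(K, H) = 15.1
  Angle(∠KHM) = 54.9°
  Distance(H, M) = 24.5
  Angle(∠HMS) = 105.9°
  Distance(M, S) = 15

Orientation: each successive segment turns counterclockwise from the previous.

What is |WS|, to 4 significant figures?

39.27

W is at the origin; WC runs at 9.0° with length 18.3, so C = (18.07, 2.863). WC ⟂ CK, so CK runs at 99.00°; with |CK| = 14.2, K = (15.85, 16.89). ∠CKH = 52.6° gives KH at -133.6° from the x-axis; with |KH| = 15.1, H = (5.440, 5.953). ∠KHM = 54.9° gives HM at -8.500° from the x-axis; with |HM| = 24.5, M = (29.67, 2.332). ∠HMS = 105.9° gives MS at 65.60° from the x-axis; with |MS| = 15.0, S = (35.87, 15.99). Then |WS| = |S − W| = 39.27.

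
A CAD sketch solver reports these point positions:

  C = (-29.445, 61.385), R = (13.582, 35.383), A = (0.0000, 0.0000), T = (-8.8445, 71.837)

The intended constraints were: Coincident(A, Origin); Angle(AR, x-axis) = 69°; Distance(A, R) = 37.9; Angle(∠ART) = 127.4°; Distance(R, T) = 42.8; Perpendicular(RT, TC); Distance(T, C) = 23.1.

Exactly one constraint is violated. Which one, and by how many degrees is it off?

Perpendicular(RT, TC) — off by 4.70°.

A = (0.00, 0.00) ✓; AR at 69.00° ✓; |AR| = 37.90 ✓; ∠ART = 127.4° ✓; |RT| = 42.80 ✓; ∠(RT, TC) = 85.30° ✗; |TC| = 23.10 ✓.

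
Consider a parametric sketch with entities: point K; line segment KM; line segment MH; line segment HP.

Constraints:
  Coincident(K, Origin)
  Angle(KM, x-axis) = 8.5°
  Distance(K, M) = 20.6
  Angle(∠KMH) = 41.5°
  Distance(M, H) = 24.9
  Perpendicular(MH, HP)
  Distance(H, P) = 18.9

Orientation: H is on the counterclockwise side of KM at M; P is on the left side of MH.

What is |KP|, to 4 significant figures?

10.83

K is at the origin; KM runs at 8.5° with length 20.6, so M = 20.6·(cos 8.5°, sin 8.5°) = (20.37, 3.045). ∠KMH = 41.5°, so MH runs at 8.5° + (180° − 41.5°) = 147.0° from the x-axis; with |MH| = 24.9, H = M + 24.9·(cos 147.0°, sin 147.0°) = (-0.5092, 16.61). The perpendicularity gives HP at right angles to MH; with |HP| = 18.9 on the left of MH, P = H + 18.9·(-0.5446, -0.8387) = (-10.80, 0.7555). Then |KP| = |P − K| = 10.83.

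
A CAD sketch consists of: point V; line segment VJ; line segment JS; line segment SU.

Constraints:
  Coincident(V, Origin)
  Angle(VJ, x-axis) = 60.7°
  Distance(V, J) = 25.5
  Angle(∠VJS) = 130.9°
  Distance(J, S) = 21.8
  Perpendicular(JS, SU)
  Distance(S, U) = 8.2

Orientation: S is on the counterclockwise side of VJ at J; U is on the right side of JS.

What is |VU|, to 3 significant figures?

47.3

V is at the origin; VJ runs at 60.7° with length 25.5, so J = 25.5·(cos 60.7°, sin 60.7°) = (12.5, 22.2). ∠VJS = 130.9°, so JS runs at 60.7° + (180° − 130.9°) = 110° from the x-axis; with |JS| = 21.8, S = J + 21.8·(cos 110°, sin 110°) = (5.09, 42.7). JS ⟂ SU; with |SU| = 8.2 on the right of JS, U = S + 8.2·(0.941, 0.339) = (12.8, 45.5). Then |VU| = |U − V| = 47.3.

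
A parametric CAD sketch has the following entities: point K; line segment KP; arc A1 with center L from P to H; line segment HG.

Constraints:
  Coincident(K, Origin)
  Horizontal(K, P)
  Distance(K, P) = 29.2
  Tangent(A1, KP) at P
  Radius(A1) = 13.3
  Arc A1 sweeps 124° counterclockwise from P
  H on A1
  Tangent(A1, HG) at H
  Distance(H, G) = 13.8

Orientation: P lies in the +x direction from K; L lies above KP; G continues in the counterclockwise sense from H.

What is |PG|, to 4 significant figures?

32.35

K is at the origin; KP is horizontal with |KP| = 29.2 and P on the +x side, so P = (29.20, 0.000). Since A1 is tangent to KP there, LP ⟂ KP, so L = P + (0, 13.3) = (29.20, 13.30). On A1, P sits at bearing -90° from L; a 124° counterclockwise sweep puts H at bearing 34°, so H = L + 13.3·(cos 34°, sin 34°) = (40.23, 20.74). Tangency of A1 to HG means the radius LH is perpendicular to HG, so HG runs along (−sin 34°, cos 34°); with |HG| = 13.8, G = (32.51, 32.18). Then |PG| = |G − P| = 32.35.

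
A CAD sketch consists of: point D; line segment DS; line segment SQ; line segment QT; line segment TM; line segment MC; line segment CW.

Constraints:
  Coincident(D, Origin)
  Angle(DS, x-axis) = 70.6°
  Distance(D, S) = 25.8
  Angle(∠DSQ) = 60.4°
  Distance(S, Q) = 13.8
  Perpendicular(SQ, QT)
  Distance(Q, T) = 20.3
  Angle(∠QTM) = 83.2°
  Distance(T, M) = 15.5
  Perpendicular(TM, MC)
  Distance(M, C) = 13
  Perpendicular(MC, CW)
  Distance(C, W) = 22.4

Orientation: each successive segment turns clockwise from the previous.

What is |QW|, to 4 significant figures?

11.74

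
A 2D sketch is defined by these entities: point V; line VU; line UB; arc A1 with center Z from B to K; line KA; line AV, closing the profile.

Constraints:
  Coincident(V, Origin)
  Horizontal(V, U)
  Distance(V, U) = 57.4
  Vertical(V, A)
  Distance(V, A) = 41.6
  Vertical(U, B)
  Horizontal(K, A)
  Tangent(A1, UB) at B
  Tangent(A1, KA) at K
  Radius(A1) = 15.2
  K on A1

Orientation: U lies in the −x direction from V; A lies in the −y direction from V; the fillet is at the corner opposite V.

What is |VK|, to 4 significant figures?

59.26

V is at the origin; V and U share the same y with |VU| = 57.4 and U on the −x side, so U = (-57.40, 0.000). V and A share the same x with |VA| = 41.6 and A on the −y side, so A = (0.000, -41.60). The virtual corner opposite V is at (-57.40, -41.60). The tangent condition forces ZB to be normal to UB and A1 meets KA tangentially, so ZK is at right angles to KA, with radius 15.2, so the center Z sits 15.2 in from both sides at Z = (-42.20, -26.40). That places the tangent points at B = (-57.40, -26.40) on UB and K = (-42.20, -41.60) on KA. Then |VK| = |K − V| = 59.26.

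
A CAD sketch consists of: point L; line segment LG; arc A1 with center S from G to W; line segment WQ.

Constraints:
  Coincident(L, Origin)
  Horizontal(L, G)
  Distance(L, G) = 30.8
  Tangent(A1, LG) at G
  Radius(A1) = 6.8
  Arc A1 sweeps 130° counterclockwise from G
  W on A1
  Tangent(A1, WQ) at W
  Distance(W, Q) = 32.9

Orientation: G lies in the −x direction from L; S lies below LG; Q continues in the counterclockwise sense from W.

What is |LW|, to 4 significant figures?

37.70

Tangency of A1 to LG means the radius SG is perpendicular to LG, so S = G + (0, -6.8) = (-30.80, -6.800). On A1, G sits at bearing 90° from S; a 130° counterclockwise sweep puts W at bearing 220°, so W = S + 6.8·(cos 220°, sin 220°) = (-36.01, -11.17). Then |LW| = |W − L| = 37.70.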